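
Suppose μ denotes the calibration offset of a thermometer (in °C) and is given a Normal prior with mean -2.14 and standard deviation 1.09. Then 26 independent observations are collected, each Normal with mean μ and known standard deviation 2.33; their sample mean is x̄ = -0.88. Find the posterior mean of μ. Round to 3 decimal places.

Prior precision 1/τ₀² = 1/1.09² = 0.841680; data precision n/σ² = 26/2.33² = 4.78918.
Posterior precision = 0.841680 + 4.78918 = 5.63086.
Posterior mean = (0.841680·-2.14 + 4.78918·-0.88) / 5.63086 = -1.068.

Posterior mean ≈ -1.068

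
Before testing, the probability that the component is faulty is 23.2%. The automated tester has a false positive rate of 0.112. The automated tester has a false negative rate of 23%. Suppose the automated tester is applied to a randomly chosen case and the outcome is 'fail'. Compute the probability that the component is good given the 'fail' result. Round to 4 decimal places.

P(¬H | E) ≈ 0.3250

Let H be the event that the component is faulty. P(H) = 0.232, so P(¬H) = 0.768. With E the 'fail' result, P(E|H) = 0.77 and P(E|¬H) = 0.112.
P(E) = 0.77·0.232 + 0.112·0.768 = 0.17864 + 0.086016 = 0.26466.
By Bayes' theorem, P(H|E) = 0.17864 / 0.26466 = 0.6750. Hence P(¬H|E) = 1 − 0.6750 = 0.3250.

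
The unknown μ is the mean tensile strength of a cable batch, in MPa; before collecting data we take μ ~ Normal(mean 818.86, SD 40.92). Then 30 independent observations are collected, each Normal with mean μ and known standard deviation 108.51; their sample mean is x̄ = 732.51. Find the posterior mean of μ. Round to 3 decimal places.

Posterior mean ≈ 748.907

Prior precision 1/τ₀² = 1/40.92² = 0.00059721; data precision n/σ² = 30/108.51² = 0.00254790.
Posterior precision = 0.00059721 + 0.00254790 = 0.00314511.
Posterior mean = (0.00059721·818.86 + 0.00254790·732.51) / 0.00314511 = 748.907.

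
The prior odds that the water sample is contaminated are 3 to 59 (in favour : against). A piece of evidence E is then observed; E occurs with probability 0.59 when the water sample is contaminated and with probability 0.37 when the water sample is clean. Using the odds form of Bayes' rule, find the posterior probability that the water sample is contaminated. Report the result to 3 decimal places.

Prior odds = 3/59 = 0.050847. In log-odds, ln(0.050847) = -2.9789.
Add log likelihood ratio: ln(1.5946) = 0.46662.
Posterior log-odds = -2.5123, so posterior odds = exp(-2.5123) = 0.081081. Converting, P(H|E) = 0.081081/1.0811 = 0.075.

Posterior probability ≈ 0.075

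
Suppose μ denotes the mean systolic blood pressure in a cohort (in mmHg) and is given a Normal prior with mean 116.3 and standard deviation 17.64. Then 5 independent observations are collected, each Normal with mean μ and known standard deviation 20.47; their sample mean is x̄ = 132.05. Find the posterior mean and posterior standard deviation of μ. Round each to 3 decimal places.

With known σ, the Normal prior is conjugate. Weight on the data is w = (n/σ²)/(n/σ² + 1/τ₀²) = 0.0119326/(0.0119326+0.00321368) = 0.78782.
Posterior mean = w·x̄ + (1−w)·μ₀ = 0.78782·132.05 + 0.21218·116.3 = 128.708. Posterior variance = 1/(0.0119326+0.00321368) = 66.0229, so SD = 8.125.

Posterior mean ≈ 128.708; posterior SD ≈ 8.125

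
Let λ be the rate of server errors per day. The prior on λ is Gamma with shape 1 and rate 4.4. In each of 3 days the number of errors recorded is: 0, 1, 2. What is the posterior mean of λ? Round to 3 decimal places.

Posterior mean ≈ 0.541

Total count ∑xᵢ = 3 over n = 3 days.
Gamma is conjugate to the Poisson likelihood: posterior is Gamma(shape = 1+3 = 4, rate = 4.4+3 = 7.4).
E[λ | data] = 4/7.4 = 0.541.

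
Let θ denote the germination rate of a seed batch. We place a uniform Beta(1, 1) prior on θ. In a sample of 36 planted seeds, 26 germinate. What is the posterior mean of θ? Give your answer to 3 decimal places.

Posterior mean ≈ 0.711

Observing 26 successes and 10 failures updates Beta(1, 1) by adding the success and failure counts to the two shape parameters: α = 1+26 = 27, β = 1+10 = 11.
E[θ | data] = 27/(27+11) = 0.711.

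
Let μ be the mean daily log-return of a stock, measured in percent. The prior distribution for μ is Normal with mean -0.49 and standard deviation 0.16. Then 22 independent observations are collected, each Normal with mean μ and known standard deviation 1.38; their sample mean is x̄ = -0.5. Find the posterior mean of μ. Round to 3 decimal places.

Prior precision 1/τ₀² = 1/0.16² = 39.0625; data precision n/σ² = 22/1.38² = 11.5522.
Posterior precision = 39.0625 + 11.5522 = 50.6147.
Posterior mean = (39.0625·-0.49 + 11.5522·-0.5) / 50.6147 = -0.492.

Posterior mean ≈ -0.492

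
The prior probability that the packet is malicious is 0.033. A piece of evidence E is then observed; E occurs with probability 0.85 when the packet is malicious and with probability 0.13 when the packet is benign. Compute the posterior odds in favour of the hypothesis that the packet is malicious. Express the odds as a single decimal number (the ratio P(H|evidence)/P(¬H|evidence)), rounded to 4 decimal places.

Posterior odds ≈ 0.2231

Prior odds = 0.033/(1−0.033) = 0.034126. In log-odds, ln(0.034126) = -3.3777.
Add log likelihood ratio: ln(6.5385) = 1.8777.
Posterior log-odds = -1.5000, so posterior odds = exp(-1.5000) = 0.22313.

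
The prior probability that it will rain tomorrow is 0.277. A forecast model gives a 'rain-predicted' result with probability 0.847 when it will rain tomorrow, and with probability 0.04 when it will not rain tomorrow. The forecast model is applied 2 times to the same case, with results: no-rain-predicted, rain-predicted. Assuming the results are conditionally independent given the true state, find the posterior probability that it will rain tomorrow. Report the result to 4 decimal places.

Posterior P(H) ≈ 0.5639

Let H be the event that it will rain tomorrow; start with P(H) = 0.277. P('rain-predicted'|H) = 0.847, P('rain-predicted'|¬H) = 0.04.
Update on result 1 ('no-rain-predicted'): P(H) ← 0.153·0.2770 / (0.153·0.2770 + 0.96·0.7230) = 0.042381/0.73646 = 0.0575.
Update on result 2 ('rain-predicted'): P(H) ← 0.847·0.0575 / (0.847·0.0575 + 0.04·0.9425) = 0.048742/0.086440 = 0.5639.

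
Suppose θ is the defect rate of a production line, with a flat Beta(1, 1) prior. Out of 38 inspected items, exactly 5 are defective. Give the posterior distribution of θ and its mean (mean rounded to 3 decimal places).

The binomial likelihood is conjugate to the Beta prior: with 5 successes and 33 failures, the posterior is Beta(1+5, 1+33) = Beta(6, 34).
Posterior mean = α/(α+β) = 6/40 = 0.150.

Posterior: Beta(6, 34); mean ≈ 0.150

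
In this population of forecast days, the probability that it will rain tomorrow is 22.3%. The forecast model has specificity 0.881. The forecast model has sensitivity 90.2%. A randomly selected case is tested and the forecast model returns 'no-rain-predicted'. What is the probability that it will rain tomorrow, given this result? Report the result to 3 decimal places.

P(H | E) ≈ 0.031

Let H be the event that it will rain tomorrow. P(H) = 0.223, so P(¬H) = 0.777. With E the 'no-rain-predicted' result, P(E|H) = 0.098 and P(E|¬H) = 0.881.
P(E) = 0.098·0.223 + 0.881·0.777 = 0.021854 + 0.68454 = 0.70639.
By Bayes' theorem, P(H|E) = 0.021854 / 0.70639 = 0.031.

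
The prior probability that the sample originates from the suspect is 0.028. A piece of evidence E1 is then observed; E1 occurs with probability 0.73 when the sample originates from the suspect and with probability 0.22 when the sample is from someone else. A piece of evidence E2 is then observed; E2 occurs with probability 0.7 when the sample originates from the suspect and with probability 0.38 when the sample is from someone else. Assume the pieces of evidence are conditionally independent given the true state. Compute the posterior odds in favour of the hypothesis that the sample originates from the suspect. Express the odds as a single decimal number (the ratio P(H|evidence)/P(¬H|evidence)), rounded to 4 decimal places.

Posterior odds ≈ 0.1761

Prior odds = 0.028/(1−0.028) = 0.028807. In log-odds, ln(0.028807) = -3.5472.
Add log likelihood ratios: ln(3.3182) + ln(1.8421) = 1.8103.
Posterior log-odds = -1.7368, so posterior odds = exp(-1.7368) = 0.17608.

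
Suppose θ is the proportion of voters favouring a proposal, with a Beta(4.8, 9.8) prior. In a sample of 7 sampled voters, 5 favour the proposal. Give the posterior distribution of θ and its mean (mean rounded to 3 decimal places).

Posterior: Beta(9.8, 11.8); mean ≈ 0.454

The binomial likelihood is conjugate to the Beta prior: with 5 successes and 2 failures, the posterior is Beta(4.8+5, 9.8+2) = Beta(9.8, 11.8).
Posterior mean = α/(α+β) = 9.8/21.6 = 0.454.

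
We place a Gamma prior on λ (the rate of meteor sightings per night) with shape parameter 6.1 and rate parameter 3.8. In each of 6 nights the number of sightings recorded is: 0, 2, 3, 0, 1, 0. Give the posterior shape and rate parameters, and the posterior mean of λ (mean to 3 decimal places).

Posterior: Gamma(shape=12.1, rate=9.8); mean ≈ 1.235

Total count ∑xᵢ = 6 over n = 6 nights.
Gamma is conjugate to the Poisson likelihood: posterior is Gamma(shape = 6.1+6 = 12.1, rate = 3.8+6 = 9.8).
Posterior mean = shape/rate = 12.1/9.8 = 1.235.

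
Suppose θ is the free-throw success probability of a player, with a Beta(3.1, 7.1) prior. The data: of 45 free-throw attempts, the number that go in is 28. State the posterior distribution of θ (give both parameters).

Posterior: Beta(31.1, 24.1)

The binomial likelihood is conjugate to the Beta prior: with 28 successes and 17 failures, the posterior is Beta(3.1+28, 7.1+17) = Beta(31.1, 24.1).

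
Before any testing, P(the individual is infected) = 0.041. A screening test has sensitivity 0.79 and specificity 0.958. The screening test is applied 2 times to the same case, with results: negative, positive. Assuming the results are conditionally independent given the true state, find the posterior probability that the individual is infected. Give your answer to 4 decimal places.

With H the event that the individual is infected, the joint likelihood of the observed sequence is P(data|H) = 0.21·0.79 = 0.16590 and P(data|¬H) = 0.958·0.042 = 0.040236.
Bayes: P(H|data) = 0.041·0.16590 / (0.041·0.16590 + 0.959·0.040236) = 0.0068019/0.045388 = 0.1499.

Posterior P(H) ≈ 0.1499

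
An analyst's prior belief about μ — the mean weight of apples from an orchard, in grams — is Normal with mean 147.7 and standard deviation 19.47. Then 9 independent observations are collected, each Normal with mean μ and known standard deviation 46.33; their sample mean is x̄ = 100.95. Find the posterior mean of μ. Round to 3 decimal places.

With known σ, the Normal prior is conjugate. Weight on the data is w = (n/σ²)/(n/σ² + 1/τ₀²) = 0.00419293/(0.00419293+0.00263796) = 0.61382.
Posterior mean = w·x̄ + (1−w)·μ₀ = 0.61382·100.95 + 0.38618·147.7 = 119.004.

Posterior mean ≈ 119.004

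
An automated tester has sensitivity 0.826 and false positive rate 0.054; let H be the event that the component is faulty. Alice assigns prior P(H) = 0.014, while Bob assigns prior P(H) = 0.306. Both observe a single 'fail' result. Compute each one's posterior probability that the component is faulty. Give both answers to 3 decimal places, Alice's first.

P('+'|H) = 0.826, P('+'|¬H) = 0.054.
Alice: numerator 0.826·0.014 = 0.011564; evidence = 0.011564+0.054·0.986 = 0.064808; posterior = 0.178.
Bob: numerator 0.826·0.306 = 0.25276; evidence = 0.25276+0.054·0.694 = 0.29023; posterior = 0.871.

Alice: 0.178; Bob: 0.871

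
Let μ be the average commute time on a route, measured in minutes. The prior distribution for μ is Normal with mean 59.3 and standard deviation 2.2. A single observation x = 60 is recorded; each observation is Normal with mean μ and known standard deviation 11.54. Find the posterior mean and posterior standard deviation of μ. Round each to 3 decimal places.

Posterior mean ≈ 59.325; posterior SD ≈ 2.161

Prior precision 1/τ₀² = 1/2.2² = 0.206612; data precision n/σ² = 1/11.54² = 0.00750911.
Posterior precision = 0.206612 + 0.00750911 = 0.214121, giving posterior SD = 1/√0.214121 = 2.161.
Posterior mean = (0.206612·59.3 + 0.00750911·60) / 0.214121 = 59.325.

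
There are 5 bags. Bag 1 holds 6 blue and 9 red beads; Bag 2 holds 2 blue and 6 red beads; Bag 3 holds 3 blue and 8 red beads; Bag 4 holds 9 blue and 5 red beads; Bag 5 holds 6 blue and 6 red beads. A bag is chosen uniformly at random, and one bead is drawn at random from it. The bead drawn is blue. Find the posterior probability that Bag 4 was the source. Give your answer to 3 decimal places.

Posterior probability ≈ 0.311

P(blue|Bag 1) = 0.4; P(blue|Bag 2) = 0.25; P(blue|Bag 3) = 0.2727; P(blue|Bag 4) = 0.6429; P(blue|Bag 5) = 0.5.
Prior × likelihood for each source: 0.2·0.4=0.08000, 0.2·0.25=0.05000, 0.2·0.2727=0.05455, 0.2·0.6429=0.1286, 0.2·0.5=0.1000. Summing gives P(blue) = 0.41312.
P(Bag 4 | blue) = 0.1286 / 0.41312 = 0.311.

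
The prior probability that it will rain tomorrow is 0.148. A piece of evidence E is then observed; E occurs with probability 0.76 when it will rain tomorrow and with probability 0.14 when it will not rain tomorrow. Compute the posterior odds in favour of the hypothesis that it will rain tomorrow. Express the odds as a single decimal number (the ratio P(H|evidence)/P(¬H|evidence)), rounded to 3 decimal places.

Prior odds = 0.148/(1−0.148) = 0.17371.
Likelihood ratio for E = 0.76/0.14 = 5.4286.
Posterior odds = prior odds × LR = 0.94299.

Posterior odds ≈ 0.943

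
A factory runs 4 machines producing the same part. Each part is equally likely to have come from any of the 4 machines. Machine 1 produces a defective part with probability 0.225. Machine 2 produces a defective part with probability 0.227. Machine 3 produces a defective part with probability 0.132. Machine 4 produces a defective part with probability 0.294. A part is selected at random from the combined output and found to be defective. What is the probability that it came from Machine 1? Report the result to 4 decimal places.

P(defective|M1) = 0.225; P(defective|M2) = 0.227; P(defective|M3) = 0.132; P(defective|M4) = 0.294.
Prior × likelihood for each source: 0.25·0.225=0.05625, 0.25·0.227=0.05675, 0.25·0.132=0.03300, 0.25·0.294=0.07350. Summing gives P(defective) = 0.21950.
P(Machine 1 | defective) = 0.05625 / 0.21950 = 0.2563.

Posterior probability ≈ 0.2563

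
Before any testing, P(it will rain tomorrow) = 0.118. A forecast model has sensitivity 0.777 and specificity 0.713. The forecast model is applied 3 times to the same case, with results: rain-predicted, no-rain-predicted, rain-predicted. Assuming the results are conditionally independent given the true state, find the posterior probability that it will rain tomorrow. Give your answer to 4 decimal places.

Posterior P(H) ≈ 0.2347

With H the event that it will rain tomorrow, the joint likelihood of the observed sequence is P(data|H) = 0.777·0.223·0.777 = 0.13463 and P(data|¬H) = 0.287·0.713·0.287 = 0.058729.
Bayes: P(H|data) = 0.118·0.13463 / (0.118·0.13463 + 0.882·0.058729) = 0.015887/0.067686 = 0.2347.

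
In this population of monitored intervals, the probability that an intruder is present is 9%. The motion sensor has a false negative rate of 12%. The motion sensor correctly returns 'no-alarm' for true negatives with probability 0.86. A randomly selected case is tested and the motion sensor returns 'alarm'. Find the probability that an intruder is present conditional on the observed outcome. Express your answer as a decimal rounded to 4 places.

P(H | E) ≈ 0.3833

Let H be the event that an intruder is present. P(H) = 0.09, so P(¬H) = 0.91. With E the 'alarm' result, P(E|H) = 0.88 and P(E|¬H) = 0.14.
P(E) = 0.88·0.09 + 0.14·0.91 = 0.079200 + 0.12740 = 0.20660.
By Bayes' theorem, P(H|E) = 0.079200 / 0.20660 = 0.3833.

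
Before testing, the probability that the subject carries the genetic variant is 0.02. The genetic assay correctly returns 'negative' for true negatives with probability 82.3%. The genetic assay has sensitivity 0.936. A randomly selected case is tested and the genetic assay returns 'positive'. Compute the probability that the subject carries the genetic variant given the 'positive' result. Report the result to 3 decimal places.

Let H be the event that the subject carries the genetic variant. P(H) = 0.02, so P(¬H) = 0.98. With E the 'positive' result, P(E|H) = 0.936 and P(E|¬H) = 0.177.
P(E) = 0.936·0.02 + 0.177·0.98 = 0.018720 + 0.17346 = 0.19218.
By Bayes' theorem, P(H|E) = 0.018720 / 0.19218 = 0.097.

P(H | E) ≈ 0.097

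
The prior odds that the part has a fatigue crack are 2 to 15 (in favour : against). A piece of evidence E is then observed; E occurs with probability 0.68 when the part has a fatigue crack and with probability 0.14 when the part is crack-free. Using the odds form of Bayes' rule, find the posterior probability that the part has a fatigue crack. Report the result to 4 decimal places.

Prior odds = 2/15 = 0.13333. In log-odds, ln(0.13333) = -2.0149.
Add log likelihood ratio: ln(4.8571) = 1.5805.
Posterior log-odds = -0.43445, so posterior odds = exp(-0.43445) = 0.64762. Converting, P(H|E) = 0.64762/1.6476 = 0.3931.

Posterior probability ≈ 0.3931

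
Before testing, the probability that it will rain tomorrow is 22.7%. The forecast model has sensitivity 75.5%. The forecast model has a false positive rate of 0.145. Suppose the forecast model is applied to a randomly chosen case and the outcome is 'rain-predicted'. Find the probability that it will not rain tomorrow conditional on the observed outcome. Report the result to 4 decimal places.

P(¬H | E) ≈ 0.3954

Write H for 'it will rain tomorrow'. Prior odds H:¬H = 0.227/0.773 = 0.29366. For the 'rain-predicted' outcome, the likelihood ratio is 0.755/0.145 = 5.2069.
Posterior odds = 0.29366 × 5.2069 = 1.5291, so P(H|E) = 1.5291/(1+1.5291) = 0.6046. Then P(¬H|E) = 1 − 0.6046 = 0.3954.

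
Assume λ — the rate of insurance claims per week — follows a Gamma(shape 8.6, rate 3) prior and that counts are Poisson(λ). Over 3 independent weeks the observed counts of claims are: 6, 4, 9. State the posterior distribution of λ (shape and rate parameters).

The Poisson likelihood adds the total count to the shape and the number of exposure periods to the rate. Here ∑xᵢ = 19 and n = 3, so shape 8.6→27.6 and rate 3→6.

Posterior: Gamma(shape=27.6, rate=6)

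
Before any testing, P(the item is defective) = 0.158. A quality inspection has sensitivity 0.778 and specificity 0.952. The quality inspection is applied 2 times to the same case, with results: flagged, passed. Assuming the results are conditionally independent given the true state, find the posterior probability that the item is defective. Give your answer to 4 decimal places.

With H the event that the item is defective, the joint likelihood of the observed sequence is P(data|H) = 0.778·0.222 = 0.17272 and P(data|¬H) = 0.048·0.952 = 0.045696.
Bayes: P(H|data) = 0.158·0.17272 / (0.158·0.17272 + 0.842·0.045696) = 0.027289/0.065765 = 0.4149.

Posterior P(H) ≈ 0.4149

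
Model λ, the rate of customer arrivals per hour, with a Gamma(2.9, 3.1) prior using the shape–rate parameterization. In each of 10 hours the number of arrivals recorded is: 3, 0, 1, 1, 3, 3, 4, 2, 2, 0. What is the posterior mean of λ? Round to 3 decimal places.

Posterior mean ≈ 1.672

Total count ∑xᵢ = 19 over n = 10 hours.
Gamma is conjugate to the Poisson likelihood: posterior is Gamma(shape = 2.9+19 = 21.9, rate = 3.1+10 = 13.1).
E[λ | data] = 21.9/13.1 = 1.672.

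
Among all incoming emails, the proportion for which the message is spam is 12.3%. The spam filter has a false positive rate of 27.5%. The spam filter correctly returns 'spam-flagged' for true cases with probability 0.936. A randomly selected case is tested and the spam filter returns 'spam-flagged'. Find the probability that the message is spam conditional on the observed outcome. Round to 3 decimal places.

Let H be the event that the message is spam. P(H) = 0.123, so P(¬H) = 0.877. With E the 'spam-flagged' result, P(E|H) = 0.936 and P(E|¬H) = 0.275.
P(E) = 0.936·0.123 + 0.275·0.877 = 0.11513 + 0.24118 = 0.35630.
By Bayes' theorem, P(H|E) = 0.11513 / 0.35630 = 0.323.

P(H | E) ≈ 0.323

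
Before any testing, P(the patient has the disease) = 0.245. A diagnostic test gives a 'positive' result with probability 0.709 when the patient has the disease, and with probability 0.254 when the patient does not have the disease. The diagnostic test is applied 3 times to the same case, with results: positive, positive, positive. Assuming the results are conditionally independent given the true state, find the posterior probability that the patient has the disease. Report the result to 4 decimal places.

Let H be the event that the patient has the disease; start with P(H) = 0.245. P('positive'|H) = 0.709, P('positive'|¬H) = 0.254.
Update on result 1 ('positive'): P(H) ← 0.709·0.2450 / (0.709·0.2450 + 0.254·0.7550) = 0.17370/0.36547 = 0.4753.
Update on result 2 ('positive'): P(H) ← 0.709·0.4753 / (0.709·0.4753 + 0.254·0.5247) = 0.33698/0.47025 = 0.7166.
Update on result 3 ('positive'): P(H) ← 0.709·0.7166 / (0.709·0.7166 + 0.254·0.2834) = 0.50806/0.58005 = 0.8759.

Posterior P(H) ≈ 0.8759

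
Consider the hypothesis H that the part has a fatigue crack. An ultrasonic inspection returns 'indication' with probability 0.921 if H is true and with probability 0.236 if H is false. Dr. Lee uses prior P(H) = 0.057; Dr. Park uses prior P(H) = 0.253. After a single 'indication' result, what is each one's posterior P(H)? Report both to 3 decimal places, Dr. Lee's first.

P('+'|H) = 0.921, P('+'|¬H) = 0.236.
Dr. Lee: numerator 0.921·0.057 = 0.052497; evidence = 0.052497+0.236·0.943 = 0.27504; posterior = 0.191.
Dr. Park: numerator 0.921·0.253 = 0.23301; evidence = 0.23301+0.236·0.747 = 0.40931; posterior = 0.569.

Dr. Lee: 0.191; Dr. Park: 0.569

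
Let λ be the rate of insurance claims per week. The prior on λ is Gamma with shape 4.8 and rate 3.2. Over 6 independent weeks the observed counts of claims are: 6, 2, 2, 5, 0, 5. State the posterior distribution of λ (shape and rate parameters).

Posterior: Gamma(shape=24.8, rate=9.2)

Total count ∑xᵢ = 20 over n = 6 weeks.
Gamma is conjugate to the Poisson likelihood: posterior is Gamma(shape = 4.8+20 = 24.8, rate = 3.2+6 = 9.2).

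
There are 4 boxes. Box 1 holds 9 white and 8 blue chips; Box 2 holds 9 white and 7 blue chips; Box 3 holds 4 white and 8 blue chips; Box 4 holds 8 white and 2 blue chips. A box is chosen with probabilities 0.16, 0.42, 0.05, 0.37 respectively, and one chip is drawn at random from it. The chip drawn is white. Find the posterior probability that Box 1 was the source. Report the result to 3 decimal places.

Tabulate prior·likelihood by source: [1] prior 0.16, lik 0.5294, product 0.08471; [2] prior 0.42, lik 0.5625, product 0.2362; [3] prior 0.05, lik 0.3333, product 0.01667; [4] prior 0.37, lik 0.8, product 0.2960.
Normalizing constant = 0.63362; the posterior for Box 1 is its product over the sum, 0.08471/0.63362 = 0.134.

Posterior probability ≈ 0.134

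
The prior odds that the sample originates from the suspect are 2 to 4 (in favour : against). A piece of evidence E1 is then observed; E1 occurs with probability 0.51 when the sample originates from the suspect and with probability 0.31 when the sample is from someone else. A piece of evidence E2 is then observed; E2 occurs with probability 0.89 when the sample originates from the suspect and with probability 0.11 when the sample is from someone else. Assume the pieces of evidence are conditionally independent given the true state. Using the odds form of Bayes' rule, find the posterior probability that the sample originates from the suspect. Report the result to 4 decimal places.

Prior odds = 2/4 = 0.50000. In log-odds, ln(0.50000) = -0.69315.
Add log likelihood ratios: ln(1.6452) + ln(8.0909) = 2.5886.
Posterior log-odds = 1.8954, so posterior odds = exp(1.8954) = 6.6554. Converting, P(H|E) = 6.6554/7.6554 = 0.8694.

Posterior probability ≈ 0.8694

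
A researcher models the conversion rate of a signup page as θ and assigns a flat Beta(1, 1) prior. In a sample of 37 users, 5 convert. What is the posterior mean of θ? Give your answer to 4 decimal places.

Posterior mean ≈ 0.1538

The binomial likelihood is conjugate to the Beta prior: with 5 successes and 32 failures, the posterior is Beta(1+5, 1+32) = Beta(6, 33).
Posterior mean = α/(α+β) = 6/39 = 0.1538.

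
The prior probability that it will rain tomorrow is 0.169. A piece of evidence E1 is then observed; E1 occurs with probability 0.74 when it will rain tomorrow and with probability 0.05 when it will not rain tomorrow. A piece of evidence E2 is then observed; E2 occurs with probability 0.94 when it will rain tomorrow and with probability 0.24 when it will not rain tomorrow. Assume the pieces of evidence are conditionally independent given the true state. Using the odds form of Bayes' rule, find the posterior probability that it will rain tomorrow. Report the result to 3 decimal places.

Prior odds = 0.169/(1−0.169) = 0.20337.
Likelihood ratio for E1 = 0.74/0.05 = 14.800.
Likelihood ratio for E2 = 0.94/0.24 = 3.9167.
Posterior odds = prior odds × LR₁ × LR₂ = 11.789.
Posterior probability = odds/(1+odds) = 11.789/12.789 = 0.922.

Posterior probability ≈ 0.922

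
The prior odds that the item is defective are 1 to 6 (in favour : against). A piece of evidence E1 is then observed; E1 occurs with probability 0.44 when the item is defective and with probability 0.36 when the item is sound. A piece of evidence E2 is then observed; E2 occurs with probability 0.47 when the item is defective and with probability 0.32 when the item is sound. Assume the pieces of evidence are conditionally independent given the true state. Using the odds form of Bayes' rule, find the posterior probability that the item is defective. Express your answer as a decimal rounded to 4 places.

Prior odds = 1/6 = 0.16667. In log-odds, ln(0.16667) = -1.7918.
Add log likelihood ratios: ln(1.2222) + ln(1.4687) = 0.58508.
Posterior log-odds = -1.2067, so posterior odds = exp(-1.2067) = 0.29919. Converting, P(H|E) = 0.29919/1.2992 = 0.2303.

Posterior probability ≈ 0.2303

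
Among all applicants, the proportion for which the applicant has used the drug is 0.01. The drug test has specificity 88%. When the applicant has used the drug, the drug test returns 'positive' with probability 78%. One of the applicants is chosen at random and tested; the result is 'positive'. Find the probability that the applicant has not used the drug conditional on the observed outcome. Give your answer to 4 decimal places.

P(¬H | E) ≈ 0.9384

Let H be the event that the applicant has used the drug. P(H) = 0.01, so P(¬H) = 0.99. With E the 'positive' result, P(E|H) = 0.78 and P(E|¬H) = 0.12.
P(E) = 0.78·0.01 + 0.12·0.99 = 0.0078000 + 0.11880 = 0.12660.
By Bayes' theorem, P(H|E) = 0.0078000 / 0.12660 = 0.0616. Hence P(¬H|E) = 1 − 0.0616 = 0.9384.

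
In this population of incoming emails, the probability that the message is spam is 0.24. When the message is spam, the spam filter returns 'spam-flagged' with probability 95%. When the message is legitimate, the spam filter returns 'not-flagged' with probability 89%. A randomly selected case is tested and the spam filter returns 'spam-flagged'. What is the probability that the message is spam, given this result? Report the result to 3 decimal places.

Let H be the event that the message is spam. P(H) = 0.24, so P(¬H) = 0.76. With E the 'spam-flagged' result, P(E|H) = 0.95 and P(E|¬H) = 0.11.
P(E) = 0.95·0.24 + 0.11·0.76 = 0.22800 + 0.083600 = 0.31160.
By Bayes' theorem, P(H|E) = 0.22800 / 0.31160 = 0.732.

P(H | E) ≈ 0.732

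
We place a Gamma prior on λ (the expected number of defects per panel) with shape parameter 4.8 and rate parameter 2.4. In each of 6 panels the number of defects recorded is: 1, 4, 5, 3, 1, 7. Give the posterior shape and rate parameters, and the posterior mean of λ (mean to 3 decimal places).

Total count ∑xᵢ = 21 over n = 6 panels.
Gamma is conjugate to the Poisson likelihood: posterior is Gamma(shape = 4.8+21 = 25.8, rate = 2.4+6 = 8.4).
Posterior mean = shape/rate = 25.8/8.4 = 3.071.

Posterior: Gamma(shape=25.8, rate=8.4); mean ≈ 3.071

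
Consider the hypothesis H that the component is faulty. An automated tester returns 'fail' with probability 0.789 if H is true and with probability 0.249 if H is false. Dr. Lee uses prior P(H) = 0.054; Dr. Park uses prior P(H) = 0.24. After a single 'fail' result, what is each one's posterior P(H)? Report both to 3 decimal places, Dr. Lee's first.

Dr. Lee: 0.153; Dr. Park: 0.500

P('+'|H) = 0.789, P('+'|¬H) = 0.249.
Dr. Lee: numerator 0.789·0.054 = 0.042606; evidence = 0.042606+0.249·0.946 = 0.27816; posterior = 0.153.
Dr. Park: numerator 0.789·0.24 = 0.18936; evidence = 0.18936+0.249·0.76 = 0.37860; posterior = 0.500.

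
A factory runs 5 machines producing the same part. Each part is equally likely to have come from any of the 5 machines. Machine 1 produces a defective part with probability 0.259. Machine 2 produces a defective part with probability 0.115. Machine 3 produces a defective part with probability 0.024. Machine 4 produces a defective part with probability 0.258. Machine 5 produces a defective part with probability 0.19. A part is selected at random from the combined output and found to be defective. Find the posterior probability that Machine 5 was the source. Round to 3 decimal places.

Tabulate prior·likelihood by source: [1] prior 0.2, lik 0.259, product 0.05180; [2] prior 0.2, lik 0.115, product 0.02300; [3] prior 0.2, lik 0.024, product 0.004800; [4] prior 0.2, lik 0.258, product 0.05160; [5] prior 0.2, lik 0.19, product 0.03800.
Normalizing constant = 0.16920; the posterior for Machine 5 is its product over the sum, 0.03800/0.16920 = 0.225.

Posterior probability ≈ 0.225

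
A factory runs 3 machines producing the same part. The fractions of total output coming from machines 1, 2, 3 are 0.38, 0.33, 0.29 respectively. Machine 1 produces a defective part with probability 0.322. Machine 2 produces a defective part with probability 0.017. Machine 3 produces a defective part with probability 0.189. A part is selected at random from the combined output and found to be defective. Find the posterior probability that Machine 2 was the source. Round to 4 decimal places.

Tabulate prior·likelihood by source: [1] prior 0.38, lik 0.322, product 0.1224; [2] prior 0.33, lik 0.017, product 0.005610; [3] prior 0.29, lik 0.189, product 0.05481.
Normalizing constant = 0.18278; the posterior for Machine 2 is its product over the sum, 0.005610/0.18278 = 0.0307.

Posterior probability ≈ 0.0307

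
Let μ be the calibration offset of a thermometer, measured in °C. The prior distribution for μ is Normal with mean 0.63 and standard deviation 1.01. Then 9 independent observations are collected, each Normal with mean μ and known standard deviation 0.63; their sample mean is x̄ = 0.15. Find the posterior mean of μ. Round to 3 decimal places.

Posterior mean ≈ 0.170

With known σ, the Normal prior is conjugate. Weight on the data is w = (n/σ²)/(n/σ² + 1/τ₀²) = 22.6757/(22.6757+0.980296) = 0.95856.
Posterior mean = w·x̄ + (1−w)·μ₀ = 0.95856·0.15 + 0.041440·0.63 = 0.170.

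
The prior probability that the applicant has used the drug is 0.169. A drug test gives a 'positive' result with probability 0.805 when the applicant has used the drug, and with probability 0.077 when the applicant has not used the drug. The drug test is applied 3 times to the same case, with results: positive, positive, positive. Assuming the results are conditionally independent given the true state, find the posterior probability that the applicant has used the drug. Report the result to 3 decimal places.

With H the event that the applicant has used the drug, the joint likelihood of the observed sequence is P(data|H) = 0.805·0.805·0.805 = 0.52166 and P(data|¬H) = 0.077·0.077·0.077 = 0.00045653.
Bayes: P(H|data) = 0.169·0.52166 / (0.169·0.52166 + 0.831·0.00045653) = 0.088161/0.088540 = 0.9957.

Posterior P(H) ≈ 0.996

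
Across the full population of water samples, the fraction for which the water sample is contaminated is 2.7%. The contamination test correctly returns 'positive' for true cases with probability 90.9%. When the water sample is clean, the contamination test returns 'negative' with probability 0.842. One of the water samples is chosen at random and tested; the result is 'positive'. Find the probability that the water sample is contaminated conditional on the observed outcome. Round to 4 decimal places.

Write H for 'the water sample is contaminated'. Prior odds H:¬H = 0.027/0.973 = 0.027749. For the 'positive' outcome, the likelihood ratio is 0.909/0.158 = 5.7532.
Posterior odds = 0.027749 × 5.7532 = 0.15965, so P(H|E) = 0.15965/(1+0.15965) = 0.1377.

P(H | E) ≈ 0.1377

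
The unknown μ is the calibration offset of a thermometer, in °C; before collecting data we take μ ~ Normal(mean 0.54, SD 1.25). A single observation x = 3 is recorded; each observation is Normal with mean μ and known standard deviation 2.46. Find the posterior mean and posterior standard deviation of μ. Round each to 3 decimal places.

With known σ, the Normal prior is conjugate. Weight on the data is w = (n/σ²)/(n/σ² + 1/τ₀²) = 0.165246/(0.165246+0.640000) = 0.20521.
Posterior mean = w·x̄ + (1−w)·μ₀ = 0.20521·3 + 0.79479·0.54 = 1.045. Posterior variance = 1/(0.165246+0.640000) = 1.24186, so SD = 1.114.

Posterior mean ≈ 1.045; posterior SD ≈ 1.114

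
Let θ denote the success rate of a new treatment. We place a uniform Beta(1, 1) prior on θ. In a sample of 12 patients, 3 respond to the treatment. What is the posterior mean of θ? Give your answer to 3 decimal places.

Posterior mean ≈ 0.286

Observing 3 successes and 9 failures updates Beta(1, 1) by adding the success and failure counts to the two shape parameters: α = 1+3 = 4, β = 1+9 = 10.
Posterior mean = α/(α+β) = 4/14 = 0.286.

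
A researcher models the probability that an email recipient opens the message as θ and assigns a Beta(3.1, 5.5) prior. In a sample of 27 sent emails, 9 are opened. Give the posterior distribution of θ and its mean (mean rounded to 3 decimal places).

Posterior: Beta(12.1, 23.5); mean ≈ 0.340

The binomial likelihood is conjugate to the Beta prior: with 9 successes and 18 failures, the posterior is Beta(3.1+9, 5.5+18) = Beta(12.1, 23.5).
E[θ | data] = 12.1/(12.1+23.5) = 0.340.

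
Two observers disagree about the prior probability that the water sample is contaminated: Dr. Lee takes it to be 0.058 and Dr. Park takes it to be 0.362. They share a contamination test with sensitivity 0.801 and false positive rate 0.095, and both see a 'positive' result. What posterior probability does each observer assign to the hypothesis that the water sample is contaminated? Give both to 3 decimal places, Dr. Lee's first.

P('+'|H) = 0.801, P('+'|¬H) = 0.095.
Dr. Lee: numerator 0.801·0.058 = 0.046458; evidence = 0.046458+0.095·0.942 = 0.13595; posterior = 0.342.
Dr. Park: numerator 0.801·0.362 = 0.28996; evidence = 0.28996+0.095·0.638 = 0.35057; posterior = 0.827.

Dr. Lee: 0.342; Dr. Park: 0.827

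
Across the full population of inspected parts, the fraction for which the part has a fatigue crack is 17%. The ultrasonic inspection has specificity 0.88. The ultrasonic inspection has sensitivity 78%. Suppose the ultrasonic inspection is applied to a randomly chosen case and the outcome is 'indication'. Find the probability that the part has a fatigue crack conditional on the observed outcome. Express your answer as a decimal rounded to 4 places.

P(H | E) ≈ 0.5711

Write H for 'the part has a fatigue crack'. Prior odds H:¬H = 0.17/0.83 = 0.20482. For the 'indication' outcome, the likelihood ratio is 0.78/0.12 = 6.5000.
Posterior odds = 0.20482 × 6.5000 = 1.3313, so P(H|E) = 1.3313/(1+1.3313) = 0.5711.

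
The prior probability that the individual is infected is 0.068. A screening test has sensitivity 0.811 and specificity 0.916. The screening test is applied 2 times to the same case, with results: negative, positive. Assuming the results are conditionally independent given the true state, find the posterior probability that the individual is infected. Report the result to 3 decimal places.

Let H be the event that the individual is infected; start with P(H) = 0.068. P('positive'|H) = 0.811, P('positive'|¬H) = 0.084.
Update on result 1 ('negative'): P(H) ← 0.189·0.0680 / (0.189·0.0680 + 0.916·0.9320) = 0.012852/0.86656 = 0.0148.
Update on result 2 ('positive'): P(H) ← 0.811·0.0148 / (0.811·0.0148 + 0.084·0.9852) = 0.012028/0.094782 = 0.1269.

Posterior P(H) ≈ 0.127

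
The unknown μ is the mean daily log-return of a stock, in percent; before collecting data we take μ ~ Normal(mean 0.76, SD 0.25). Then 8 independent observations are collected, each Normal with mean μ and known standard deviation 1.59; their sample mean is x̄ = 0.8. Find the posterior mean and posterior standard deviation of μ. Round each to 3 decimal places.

Posterior mean ≈ 0.767; posterior SD ≈ 0.228

With known σ, the Normal prior is conjugate. Weight on the data is w = (n/σ²)/(n/σ² + 1/τ₀²) = 3.16443/(3.16443+16.0000) = 0.16512.
Posterior mean = w·x̄ + (1−w)·μ₀ = 0.16512·0.8 + 0.83488·0.76 = 0.767. Posterior variance = 1/(3.16443+16.0000) = 0.0521800, so SD = 0.228.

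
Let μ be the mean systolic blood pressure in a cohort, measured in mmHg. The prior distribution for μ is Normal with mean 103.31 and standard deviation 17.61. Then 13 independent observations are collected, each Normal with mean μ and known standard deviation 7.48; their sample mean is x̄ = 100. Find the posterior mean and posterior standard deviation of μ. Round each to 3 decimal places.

Posterior mean ≈ 100.045; posterior SD ≈ 2.060

Prior precision 1/τ₀² = 1/17.61² = 0.00322464; data precision n/σ² = 13/7.48² = 0.232349.
Posterior precision = 0.00322464 + 0.232349 = 0.235573, giving posterior SD = 1/√0.235573 = 2.060.
Posterior mean = (0.00322464·103.31 + 0.232349·100) / 0.235573 = 100.045.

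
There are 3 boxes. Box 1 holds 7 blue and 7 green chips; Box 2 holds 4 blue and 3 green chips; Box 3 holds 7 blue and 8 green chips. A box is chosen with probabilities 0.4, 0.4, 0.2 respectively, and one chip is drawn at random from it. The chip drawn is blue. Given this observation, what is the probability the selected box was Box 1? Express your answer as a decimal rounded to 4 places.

Tabulate prior·likelihood by source: [1] prior 0.4, lik 0.5, product 0.2000; [2] prior 0.4, lik 0.5714, product 0.2286; [3] prior 0.2, lik 0.4667, product 0.09333.
Normalizing constant = 0.52190; the posterior for Box 1 is its product over the sum, 0.2000/0.52190 = 0.3832.

Posterior probability ≈ 0.3832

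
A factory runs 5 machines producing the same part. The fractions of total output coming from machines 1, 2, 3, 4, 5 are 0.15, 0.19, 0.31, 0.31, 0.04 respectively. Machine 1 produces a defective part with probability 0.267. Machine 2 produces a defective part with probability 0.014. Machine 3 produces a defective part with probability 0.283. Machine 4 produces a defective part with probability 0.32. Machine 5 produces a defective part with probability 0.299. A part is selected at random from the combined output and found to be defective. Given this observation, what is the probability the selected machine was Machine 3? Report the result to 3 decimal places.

Tabulate prior·likelihood by source: [1] prior 0.15, lik 0.267, product 0.04005; [2] prior 0.19, lik 0.014, product 0.002660; [3] prior 0.31, lik 0.283, product 0.08773; [4] prior 0.31, lik 0.32, product 0.09920; [5] prior 0.04, lik 0.299, product 0.01196.
Normalizing constant = 0.24160; the posterior for Machine 3 is its product over the sum, 0.08773/0.24160 = 0.363.

Posterior probability ≈ 0.363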